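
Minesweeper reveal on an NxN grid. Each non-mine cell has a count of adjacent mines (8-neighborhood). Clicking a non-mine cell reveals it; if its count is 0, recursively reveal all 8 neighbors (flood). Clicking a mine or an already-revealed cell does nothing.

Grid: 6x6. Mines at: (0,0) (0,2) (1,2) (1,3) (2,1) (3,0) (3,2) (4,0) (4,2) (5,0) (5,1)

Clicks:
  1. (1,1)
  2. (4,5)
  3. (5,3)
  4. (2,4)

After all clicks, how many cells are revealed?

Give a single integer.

Answer: 17

Derivation:
Click 1 (1,1) count=4: revealed 1 new [(1,1)] -> total=1
Click 2 (4,5) count=0: revealed 16 new [(0,4) (0,5) (1,4) (1,5) (2,3) (2,4) (2,5) (3,3) (3,4) (3,5) (4,3) (4,4) (4,5) (5,3) (5,4) (5,5)] -> total=17
Click 3 (5,3) count=1: revealed 0 new [(none)] -> total=17
Click 4 (2,4) count=1: revealed 0 new [(none)] -> total=17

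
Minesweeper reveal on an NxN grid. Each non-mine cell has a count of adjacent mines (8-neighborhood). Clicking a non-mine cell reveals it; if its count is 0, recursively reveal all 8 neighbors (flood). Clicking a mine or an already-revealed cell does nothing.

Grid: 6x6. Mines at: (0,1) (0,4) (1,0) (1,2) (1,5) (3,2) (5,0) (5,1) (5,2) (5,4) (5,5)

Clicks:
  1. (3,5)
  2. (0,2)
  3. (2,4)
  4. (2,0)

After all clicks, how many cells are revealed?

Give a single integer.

Answer: 11

Derivation:
Click 1 (3,5) count=0: revealed 9 new [(2,3) (2,4) (2,5) (3,3) (3,4) (3,5) (4,3) (4,4) (4,5)] -> total=9
Click 2 (0,2) count=2: revealed 1 new [(0,2)] -> total=10
Click 3 (2,4) count=1: revealed 0 new [(none)] -> total=10
Click 4 (2,0) count=1: revealed 1 new [(2,0)] -> total=11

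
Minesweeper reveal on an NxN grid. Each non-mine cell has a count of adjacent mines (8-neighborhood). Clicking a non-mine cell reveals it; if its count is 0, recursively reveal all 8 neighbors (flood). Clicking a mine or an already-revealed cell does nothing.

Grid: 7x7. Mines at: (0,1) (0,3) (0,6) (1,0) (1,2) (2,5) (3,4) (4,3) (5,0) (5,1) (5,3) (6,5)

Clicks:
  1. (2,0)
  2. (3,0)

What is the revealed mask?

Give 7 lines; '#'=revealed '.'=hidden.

Answer: .......
.......
###....
###....
###....
.......
.......

Derivation:
Click 1 (2,0) count=1: revealed 1 new [(2,0)] -> total=1
Click 2 (3,0) count=0: revealed 8 new [(2,1) (2,2) (3,0) (3,1) (3,2) (4,0) (4,1) (4,2)] -> total=9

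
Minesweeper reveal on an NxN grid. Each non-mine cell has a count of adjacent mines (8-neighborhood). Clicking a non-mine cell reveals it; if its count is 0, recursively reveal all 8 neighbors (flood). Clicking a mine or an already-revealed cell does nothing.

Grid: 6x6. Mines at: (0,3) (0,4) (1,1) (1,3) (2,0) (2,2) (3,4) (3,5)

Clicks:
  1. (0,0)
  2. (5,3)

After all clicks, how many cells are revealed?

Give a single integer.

Answer: 17

Derivation:
Click 1 (0,0) count=1: revealed 1 new [(0,0)] -> total=1
Click 2 (5,3) count=0: revealed 16 new [(3,0) (3,1) (3,2) (3,3) (4,0) (4,1) (4,2) (4,3) (4,4) (4,5) (5,0) (5,1) (5,2) (5,3) (5,4) (5,5)] -> total=17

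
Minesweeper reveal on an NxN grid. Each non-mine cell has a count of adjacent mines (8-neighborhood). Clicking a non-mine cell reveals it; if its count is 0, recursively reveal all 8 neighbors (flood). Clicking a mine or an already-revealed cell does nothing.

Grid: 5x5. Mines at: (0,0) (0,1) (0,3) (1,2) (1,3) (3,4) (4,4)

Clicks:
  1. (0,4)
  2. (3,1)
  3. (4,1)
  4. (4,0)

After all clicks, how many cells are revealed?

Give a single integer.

Click 1 (0,4) count=2: revealed 1 new [(0,4)] -> total=1
Click 2 (3,1) count=0: revealed 14 new [(1,0) (1,1) (2,0) (2,1) (2,2) (2,3) (3,0) (3,1) (3,2) (3,3) (4,0) (4,1) (4,2) (4,3)] -> total=15
Click 3 (4,1) count=0: revealed 0 new [(none)] -> total=15
Click 4 (4,0) count=0: revealed 0 new [(none)] -> total=15

Answer: 15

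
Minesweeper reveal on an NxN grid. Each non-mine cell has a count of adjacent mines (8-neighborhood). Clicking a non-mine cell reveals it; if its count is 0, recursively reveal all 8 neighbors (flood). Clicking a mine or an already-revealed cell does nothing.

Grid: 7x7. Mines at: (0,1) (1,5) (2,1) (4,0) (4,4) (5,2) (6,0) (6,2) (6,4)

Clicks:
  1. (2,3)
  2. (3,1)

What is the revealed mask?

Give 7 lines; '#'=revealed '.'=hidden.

Answer: ..###..
..###..
..###..
.####..
.......
.......
.......

Derivation:
Click 1 (2,3) count=0: revealed 12 new [(0,2) (0,3) (0,4) (1,2) (1,3) (1,4) (2,2) (2,3) (2,4) (3,2) (3,3) (3,4)] -> total=12
Click 2 (3,1) count=2: revealed 1 new [(3,1)] -> total=13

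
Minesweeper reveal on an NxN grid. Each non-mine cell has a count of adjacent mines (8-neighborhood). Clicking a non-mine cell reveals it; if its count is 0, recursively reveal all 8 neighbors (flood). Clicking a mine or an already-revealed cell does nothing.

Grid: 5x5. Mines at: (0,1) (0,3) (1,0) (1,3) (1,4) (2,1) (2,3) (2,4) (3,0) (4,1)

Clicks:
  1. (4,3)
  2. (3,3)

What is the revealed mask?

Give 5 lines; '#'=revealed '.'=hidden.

Answer: .....
.....
.....
..###
..###

Derivation:
Click 1 (4,3) count=0: revealed 6 new [(3,2) (3,3) (3,4) (4,2) (4,3) (4,4)] -> total=6
Click 2 (3,3) count=2: revealed 0 new [(none)] -> total=6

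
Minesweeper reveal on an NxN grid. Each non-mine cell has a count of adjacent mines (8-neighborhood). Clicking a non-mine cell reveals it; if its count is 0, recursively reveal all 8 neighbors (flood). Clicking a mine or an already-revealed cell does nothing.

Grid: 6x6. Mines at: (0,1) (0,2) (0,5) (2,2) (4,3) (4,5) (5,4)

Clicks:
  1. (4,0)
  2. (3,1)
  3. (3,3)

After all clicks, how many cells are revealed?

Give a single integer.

Answer: 14

Derivation:
Click 1 (4,0) count=0: revealed 13 new [(1,0) (1,1) (2,0) (2,1) (3,0) (3,1) (3,2) (4,0) (4,1) (4,2) (5,0) (5,1) (5,2)] -> total=13
Click 2 (3,1) count=1: revealed 0 new [(none)] -> total=13
Click 3 (3,3) count=2: revealed 1 new [(3,3)] -> total=14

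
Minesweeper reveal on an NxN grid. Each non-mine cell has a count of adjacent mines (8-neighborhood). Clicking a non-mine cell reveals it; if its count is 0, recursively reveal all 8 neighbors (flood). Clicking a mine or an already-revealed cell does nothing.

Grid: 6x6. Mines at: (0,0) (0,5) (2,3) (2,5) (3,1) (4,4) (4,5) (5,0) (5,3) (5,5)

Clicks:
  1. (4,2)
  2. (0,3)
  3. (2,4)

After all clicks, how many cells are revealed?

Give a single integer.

Answer: 10

Derivation:
Click 1 (4,2) count=2: revealed 1 new [(4,2)] -> total=1
Click 2 (0,3) count=0: revealed 8 new [(0,1) (0,2) (0,3) (0,4) (1,1) (1,2) (1,3) (1,4)] -> total=9
Click 3 (2,4) count=2: revealed 1 new [(2,4)] -> total=10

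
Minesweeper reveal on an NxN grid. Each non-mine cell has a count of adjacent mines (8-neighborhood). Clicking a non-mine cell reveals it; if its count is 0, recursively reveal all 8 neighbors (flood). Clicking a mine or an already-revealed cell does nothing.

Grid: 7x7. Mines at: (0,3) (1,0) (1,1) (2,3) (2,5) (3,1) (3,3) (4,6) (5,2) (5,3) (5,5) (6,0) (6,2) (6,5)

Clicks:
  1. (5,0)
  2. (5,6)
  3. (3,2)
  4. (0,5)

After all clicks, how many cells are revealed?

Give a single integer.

Click 1 (5,0) count=1: revealed 1 new [(5,0)] -> total=1
Click 2 (5,6) count=3: revealed 1 new [(5,6)] -> total=2
Click 3 (3,2) count=3: revealed 1 new [(3,2)] -> total=3
Click 4 (0,5) count=0: revealed 6 new [(0,4) (0,5) (0,6) (1,4) (1,5) (1,6)] -> total=9

Answer: 9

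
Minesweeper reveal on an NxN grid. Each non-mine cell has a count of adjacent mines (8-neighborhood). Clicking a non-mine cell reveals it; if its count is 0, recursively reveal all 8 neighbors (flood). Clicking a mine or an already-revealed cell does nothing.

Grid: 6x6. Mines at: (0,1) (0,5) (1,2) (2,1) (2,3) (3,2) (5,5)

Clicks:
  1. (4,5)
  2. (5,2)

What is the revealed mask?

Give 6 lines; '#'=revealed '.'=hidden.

Answer: ......
......
......
##....
######
#####.

Derivation:
Click 1 (4,5) count=1: revealed 1 new [(4,5)] -> total=1
Click 2 (5,2) count=0: revealed 12 new [(3,0) (3,1) (4,0) (4,1) (4,2) (4,3) (4,4) (5,0) (5,1) (5,2) (5,3) (5,4)] -> total=13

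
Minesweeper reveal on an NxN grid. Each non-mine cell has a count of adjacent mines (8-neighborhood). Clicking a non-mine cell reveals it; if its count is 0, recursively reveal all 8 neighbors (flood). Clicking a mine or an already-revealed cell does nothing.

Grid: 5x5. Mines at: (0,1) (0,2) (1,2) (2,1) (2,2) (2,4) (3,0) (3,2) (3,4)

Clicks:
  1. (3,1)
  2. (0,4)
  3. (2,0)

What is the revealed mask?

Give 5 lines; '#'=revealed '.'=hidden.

Answer: ...##
...##
#....
.#...
.....

Derivation:
Click 1 (3,1) count=4: revealed 1 new [(3,1)] -> total=1
Click 2 (0,4) count=0: revealed 4 new [(0,3) (0,4) (1,3) (1,4)] -> total=5
Click 3 (2,0) count=2: revealed 1 new [(2,0)] -> total=6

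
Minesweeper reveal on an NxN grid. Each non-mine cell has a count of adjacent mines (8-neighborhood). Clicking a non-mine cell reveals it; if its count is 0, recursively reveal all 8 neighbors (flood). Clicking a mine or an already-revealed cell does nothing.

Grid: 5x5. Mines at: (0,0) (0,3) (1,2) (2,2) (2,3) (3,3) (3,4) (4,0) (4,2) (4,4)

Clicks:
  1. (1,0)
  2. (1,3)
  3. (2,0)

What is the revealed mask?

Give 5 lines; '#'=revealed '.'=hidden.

Click 1 (1,0) count=1: revealed 1 new [(1,0)] -> total=1
Click 2 (1,3) count=4: revealed 1 new [(1,3)] -> total=2
Click 3 (2,0) count=0: revealed 5 new [(1,1) (2,0) (2,1) (3,0) (3,1)] -> total=7

Answer: .....
##.#.
##...
##...
.....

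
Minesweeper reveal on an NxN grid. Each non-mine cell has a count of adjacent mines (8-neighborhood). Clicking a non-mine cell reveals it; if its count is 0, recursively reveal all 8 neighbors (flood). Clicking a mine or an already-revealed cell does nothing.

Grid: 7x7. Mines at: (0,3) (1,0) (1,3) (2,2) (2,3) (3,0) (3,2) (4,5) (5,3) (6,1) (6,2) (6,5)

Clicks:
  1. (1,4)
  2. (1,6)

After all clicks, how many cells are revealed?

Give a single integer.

Answer: 12

Derivation:
Click 1 (1,4) count=3: revealed 1 new [(1,4)] -> total=1
Click 2 (1,6) count=0: revealed 11 new [(0,4) (0,5) (0,6) (1,5) (1,6) (2,4) (2,5) (2,6) (3,4) (3,5) (3,6)] -> total=12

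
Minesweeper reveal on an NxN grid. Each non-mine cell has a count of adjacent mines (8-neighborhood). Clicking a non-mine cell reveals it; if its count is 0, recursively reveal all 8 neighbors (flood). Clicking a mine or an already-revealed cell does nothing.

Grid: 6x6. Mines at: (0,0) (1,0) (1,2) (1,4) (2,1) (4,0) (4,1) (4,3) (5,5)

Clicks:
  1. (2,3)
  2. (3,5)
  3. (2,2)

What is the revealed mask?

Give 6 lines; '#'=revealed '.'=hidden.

Answer: ......
......
..####
....##
....##
......

Derivation:
Click 1 (2,3) count=2: revealed 1 new [(2,3)] -> total=1
Click 2 (3,5) count=0: revealed 6 new [(2,4) (2,5) (3,4) (3,5) (4,4) (4,5)] -> total=7
Click 3 (2,2) count=2: revealed 1 new [(2,2)] -> total=8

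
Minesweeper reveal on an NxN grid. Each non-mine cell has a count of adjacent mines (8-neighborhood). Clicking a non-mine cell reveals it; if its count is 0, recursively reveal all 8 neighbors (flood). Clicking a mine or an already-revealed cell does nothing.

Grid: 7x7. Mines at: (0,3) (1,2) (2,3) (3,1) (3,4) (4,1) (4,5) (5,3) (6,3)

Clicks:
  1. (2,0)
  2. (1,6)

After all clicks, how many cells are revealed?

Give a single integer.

Click 1 (2,0) count=1: revealed 1 new [(2,0)] -> total=1
Click 2 (1,6) count=0: revealed 11 new [(0,4) (0,5) (0,6) (1,4) (1,5) (1,6) (2,4) (2,5) (2,6) (3,5) (3,6)] -> total=12

Answer: 12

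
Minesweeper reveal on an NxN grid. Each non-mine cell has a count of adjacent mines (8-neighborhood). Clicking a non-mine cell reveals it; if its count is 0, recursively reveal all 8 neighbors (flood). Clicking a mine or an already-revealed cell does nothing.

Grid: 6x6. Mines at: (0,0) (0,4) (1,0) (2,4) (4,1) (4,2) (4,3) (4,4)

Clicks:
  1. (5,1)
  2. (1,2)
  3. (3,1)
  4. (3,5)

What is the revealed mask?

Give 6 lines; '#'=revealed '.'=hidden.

Answer: .###..
.###..
.###..
.###.#
......
.#....

Derivation:
Click 1 (5,1) count=2: revealed 1 new [(5,1)] -> total=1
Click 2 (1,2) count=0: revealed 12 new [(0,1) (0,2) (0,3) (1,1) (1,2) (1,3) (2,1) (2,2) (2,3) (3,1) (3,2) (3,3)] -> total=13
Click 3 (3,1) count=2: revealed 0 new [(none)] -> total=13
Click 4 (3,5) count=2: revealed 1 new [(3,5)] -> total=14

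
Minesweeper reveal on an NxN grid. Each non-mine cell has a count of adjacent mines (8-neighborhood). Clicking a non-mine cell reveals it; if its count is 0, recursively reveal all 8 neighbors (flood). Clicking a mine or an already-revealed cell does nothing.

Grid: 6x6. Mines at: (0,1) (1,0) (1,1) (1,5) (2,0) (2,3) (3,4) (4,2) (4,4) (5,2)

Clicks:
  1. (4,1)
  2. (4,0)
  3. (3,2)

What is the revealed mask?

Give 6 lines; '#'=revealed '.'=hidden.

Answer: ......
......
......
###...
##....
##....

Derivation:
Click 1 (4,1) count=2: revealed 1 new [(4,1)] -> total=1
Click 2 (4,0) count=0: revealed 5 new [(3,0) (3,1) (4,0) (5,0) (5,1)] -> total=6
Click 3 (3,2) count=2: revealed 1 new [(3,2)] -> total=7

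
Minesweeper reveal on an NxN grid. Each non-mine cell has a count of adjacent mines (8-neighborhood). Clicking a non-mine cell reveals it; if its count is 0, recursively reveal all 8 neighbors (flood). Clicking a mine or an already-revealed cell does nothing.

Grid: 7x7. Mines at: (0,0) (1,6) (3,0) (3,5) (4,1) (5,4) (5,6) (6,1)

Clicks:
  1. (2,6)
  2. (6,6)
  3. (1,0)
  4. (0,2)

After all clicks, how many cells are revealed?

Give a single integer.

Click 1 (2,6) count=2: revealed 1 new [(2,6)] -> total=1
Click 2 (6,6) count=1: revealed 1 new [(6,6)] -> total=2
Click 3 (1,0) count=1: revealed 1 new [(1,0)] -> total=3
Click 4 (0,2) count=0: revealed 22 new [(0,1) (0,2) (0,3) (0,4) (0,5) (1,1) (1,2) (1,3) (1,4) (1,5) (2,1) (2,2) (2,3) (2,4) (2,5) (3,1) (3,2) (3,3) (3,4) (4,2) (4,3) (4,4)] -> total=25

Answer: 25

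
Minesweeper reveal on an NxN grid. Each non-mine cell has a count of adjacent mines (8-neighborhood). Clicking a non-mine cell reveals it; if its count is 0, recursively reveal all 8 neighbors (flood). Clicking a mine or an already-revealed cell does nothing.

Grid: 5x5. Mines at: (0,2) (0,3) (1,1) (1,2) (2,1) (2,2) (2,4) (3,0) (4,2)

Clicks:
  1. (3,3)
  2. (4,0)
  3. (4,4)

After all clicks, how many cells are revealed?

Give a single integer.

Click 1 (3,3) count=3: revealed 1 new [(3,3)] -> total=1
Click 2 (4,0) count=1: revealed 1 new [(4,0)] -> total=2
Click 3 (4,4) count=0: revealed 3 new [(3,4) (4,3) (4,4)] -> total=5

Answer: 5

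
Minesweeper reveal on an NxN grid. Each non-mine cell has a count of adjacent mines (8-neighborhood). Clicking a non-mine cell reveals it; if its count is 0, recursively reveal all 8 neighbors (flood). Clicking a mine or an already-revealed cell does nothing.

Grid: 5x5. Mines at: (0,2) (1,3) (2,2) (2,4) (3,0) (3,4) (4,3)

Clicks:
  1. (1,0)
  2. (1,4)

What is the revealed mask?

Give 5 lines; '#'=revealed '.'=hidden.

Click 1 (1,0) count=0: revealed 6 new [(0,0) (0,1) (1,0) (1,1) (2,0) (2,1)] -> total=6
Click 2 (1,4) count=2: revealed 1 new [(1,4)] -> total=7

Answer: ##...
##..#
##...
.....
.....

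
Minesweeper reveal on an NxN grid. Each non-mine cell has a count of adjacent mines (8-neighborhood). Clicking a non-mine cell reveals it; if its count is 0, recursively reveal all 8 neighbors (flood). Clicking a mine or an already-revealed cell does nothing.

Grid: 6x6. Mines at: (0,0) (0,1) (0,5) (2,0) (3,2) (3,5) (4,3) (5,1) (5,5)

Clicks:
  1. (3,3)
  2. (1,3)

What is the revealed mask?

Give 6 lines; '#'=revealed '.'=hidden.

Answer: ..###.
..###.
..###.
...#..
......
......

Derivation:
Click 1 (3,3) count=2: revealed 1 new [(3,3)] -> total=1
Click 2 (1,3) count=0: revealed 9 new [(0,2) (0,3) (0,4) (1,2) (1,3) (1,4) (2,2) (2,3) (2,4)] -> total=10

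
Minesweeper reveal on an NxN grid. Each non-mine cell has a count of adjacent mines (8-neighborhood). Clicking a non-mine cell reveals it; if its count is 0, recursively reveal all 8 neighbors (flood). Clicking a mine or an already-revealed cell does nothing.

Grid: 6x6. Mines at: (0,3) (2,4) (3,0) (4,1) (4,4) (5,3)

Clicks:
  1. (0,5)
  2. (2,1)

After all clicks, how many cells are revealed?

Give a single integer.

Click 1 (0,5) count=0: revealed 4 new [(0,4) (0,5) (1,4) (1,5)] -> total=4
Click 2 (2,1) count=1: revealed 1 new [(2,1)] -> total=5

Answer: 5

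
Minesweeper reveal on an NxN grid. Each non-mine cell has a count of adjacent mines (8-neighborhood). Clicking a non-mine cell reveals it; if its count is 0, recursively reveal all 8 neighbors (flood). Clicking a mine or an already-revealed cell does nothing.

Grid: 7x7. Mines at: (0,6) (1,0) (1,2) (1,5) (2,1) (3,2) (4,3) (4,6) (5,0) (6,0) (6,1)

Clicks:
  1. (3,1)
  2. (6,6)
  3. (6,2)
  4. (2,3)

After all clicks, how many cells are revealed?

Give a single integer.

Click 1 (3,1) count=2: revealed 1 new [(3,1)] -> total=1
Click 2 (6,6) count=0: revealed 10 new [(5,2) (5,3) (5,4) (5,5) (5,6) (6,2) (6,3) (6,4) (6,5) (6,6)] -> total=11
Click 3 (6,2) count=1: revealed 0 new [(none)] -> total=11
Click 4 (2,3) count=2: revealed 1 new [(2,3)] -> total=12

Answer: 12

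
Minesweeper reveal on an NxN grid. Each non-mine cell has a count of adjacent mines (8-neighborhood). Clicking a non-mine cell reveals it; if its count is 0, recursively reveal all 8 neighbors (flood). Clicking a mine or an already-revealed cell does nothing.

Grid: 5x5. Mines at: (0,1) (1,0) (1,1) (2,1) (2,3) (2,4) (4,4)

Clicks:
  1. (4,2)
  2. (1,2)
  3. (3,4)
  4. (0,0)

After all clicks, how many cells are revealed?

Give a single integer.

Click 1 (4,2) count=0: revealed 8 new [(3,0) (3,1) (3,2) (3,3) (4,0) (4,1) (4,2) (4,3)] -> total=8
Click 2 (1,2) count=4: revealed 1 new [(1,2)] -> total=9
Click 3 (3,4) count=3: revealed 1 new [(3,4)] -> total=10
Click 4 (0,0) count=3: revealed 1 new [(0,0)] -> total=11

Answer: 11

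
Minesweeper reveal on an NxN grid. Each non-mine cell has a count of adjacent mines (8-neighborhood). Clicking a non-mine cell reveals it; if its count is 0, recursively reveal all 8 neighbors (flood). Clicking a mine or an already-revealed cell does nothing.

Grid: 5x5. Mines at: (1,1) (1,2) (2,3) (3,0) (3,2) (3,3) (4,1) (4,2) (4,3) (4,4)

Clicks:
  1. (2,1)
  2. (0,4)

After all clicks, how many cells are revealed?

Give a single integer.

Click 1 (2,1) count=4: revealed 1 new [(2,1)] -> total=1
Click 2 (0,4) count=0: revealed 4 new [(0,3) (0,4) (1,3) (1,4)] -> total=5

Answer: 5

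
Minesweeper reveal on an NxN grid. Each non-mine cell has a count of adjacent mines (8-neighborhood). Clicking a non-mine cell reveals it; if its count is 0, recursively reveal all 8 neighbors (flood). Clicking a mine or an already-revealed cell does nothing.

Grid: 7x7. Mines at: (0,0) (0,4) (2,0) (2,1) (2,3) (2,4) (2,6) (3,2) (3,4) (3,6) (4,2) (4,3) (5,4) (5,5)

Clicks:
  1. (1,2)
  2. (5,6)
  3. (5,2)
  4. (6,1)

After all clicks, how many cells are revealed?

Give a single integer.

Answer: 14

Derivation:
Click 1 (1,2) count=2: revealed 1 new [(1,2)] -> total=1
Click 2 (5,6) count=1: revealed 1 new [(5,6)] -> total=2
Click 3 (5,2) count=2: revealed 1 new [(5,2)] -> total=3
Click 4 (6,1) count=0: revealed 11 new [(3,0) (3,1) (4,0) (4,1) (5,0) (5,1) (5,3) (6,0) (6,1) (6,2) (6,3)] -> total=14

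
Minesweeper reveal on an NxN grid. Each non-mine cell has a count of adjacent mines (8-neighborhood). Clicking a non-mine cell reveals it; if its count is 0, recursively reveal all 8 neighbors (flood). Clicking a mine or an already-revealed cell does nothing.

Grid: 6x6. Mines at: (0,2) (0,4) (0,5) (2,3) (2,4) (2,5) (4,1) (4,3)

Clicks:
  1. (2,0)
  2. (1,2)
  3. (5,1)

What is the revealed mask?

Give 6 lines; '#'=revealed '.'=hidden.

Answer: ##....
###...
###...
###...
......
.#....

Derivation:
Click 1 (2,0) count=0: revealed 11 new [(0,0) (0,1) (1,0) (1,1) (1,2) (2,0) (2,1) (2,2) (3,0) (3,1) (3,2)] -> total=11
Click 2 (1,2) count=2: revealed 0 new [(none)] -> total=11
Click 3 (5,1) count=1: revealed 1 new [(5,1)] -> total=12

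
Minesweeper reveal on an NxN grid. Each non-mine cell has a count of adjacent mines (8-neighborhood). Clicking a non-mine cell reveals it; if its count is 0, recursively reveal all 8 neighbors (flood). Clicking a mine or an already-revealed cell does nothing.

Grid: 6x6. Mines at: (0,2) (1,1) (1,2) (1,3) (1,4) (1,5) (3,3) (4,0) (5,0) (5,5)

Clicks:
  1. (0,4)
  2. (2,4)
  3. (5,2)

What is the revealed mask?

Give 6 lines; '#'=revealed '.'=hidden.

Answer: ....#.
......
....#.
......
.####.
.####.

Derivation:
Click 1 (0,4) count=3: revealed 1 new [(0,4)] -> total=1
Click 2 (2,4) count=4: revealed 1 new [(2,4)] -> total=2
Click 3 (5,2) count=0: revealed 8 new [(4,1) (4,2) (4,3) (4,4) (5,1) (5,2) (5,3) (5,4)] -> total=10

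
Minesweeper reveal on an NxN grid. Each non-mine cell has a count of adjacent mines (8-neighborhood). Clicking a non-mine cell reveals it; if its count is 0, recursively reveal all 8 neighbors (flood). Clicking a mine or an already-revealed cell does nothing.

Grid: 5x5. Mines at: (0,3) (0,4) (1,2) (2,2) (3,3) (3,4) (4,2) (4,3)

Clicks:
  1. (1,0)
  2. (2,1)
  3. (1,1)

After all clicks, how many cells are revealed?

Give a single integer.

Answer: 10

Derivation:
Click 1 (1,0) count=0: revealed 10 new [(0,0) (0,1) (1,0) (1,1) (2,0) (2,1) (3,0) (3,1) (4,0) (4,1)] -> total=10
Click 2 (2,1) count=2: revealed 0 new [(none)] -> total=10
Click 3 (1,1) count=2: revealed 0 new [(none)] -> total=10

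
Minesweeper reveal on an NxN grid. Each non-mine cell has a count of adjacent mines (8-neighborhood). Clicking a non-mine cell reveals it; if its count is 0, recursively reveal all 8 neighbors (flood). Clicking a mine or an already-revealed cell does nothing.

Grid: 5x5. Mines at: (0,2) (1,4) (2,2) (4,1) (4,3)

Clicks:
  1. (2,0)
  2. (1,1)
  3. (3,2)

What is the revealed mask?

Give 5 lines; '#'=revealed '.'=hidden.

Answer: ##...
##...
##...
###..
.....

Derivation:
Click 1 (2,0) count=0: revealed 8 new [(0,0) (0,1) (1,0) (1,1) (2,0) (2,1) (3,0) (3,1)] -> total=8
Click 2 (1,1) count=2: revealed 0 new [(none)] -> total=8
Click 3 (3,2) count=3: revealed 1 new [(3,2)] -> total=9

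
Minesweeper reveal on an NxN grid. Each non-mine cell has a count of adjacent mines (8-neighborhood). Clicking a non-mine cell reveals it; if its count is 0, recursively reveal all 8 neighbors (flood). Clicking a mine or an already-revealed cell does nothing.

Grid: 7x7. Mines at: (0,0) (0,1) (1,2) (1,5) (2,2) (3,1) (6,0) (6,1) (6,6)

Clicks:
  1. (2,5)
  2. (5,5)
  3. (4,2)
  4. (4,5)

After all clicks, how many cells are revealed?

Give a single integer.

Click 1 (2,5) count=1: revealed 1 new [(2,5)] -> total=1
Click 2 (5,5) count=1: revealed 1 new [(5,5)] -> total=2
Click 3 (4,2) count=1: revealed 1 new [(4,2)] -> total=3
Click 4 (4,5) count=0: revealed 20 new [(2,3) (2,4) (2,6) (3,2) (3,3) (3,4) (3,5) (3,6) (4,3) (4,4) (4,5) (4,6) (5,2) (5,3) (5,4) (5,6) (6,2) (6,3) (6,4) (6,5)] -> total=23

Answer: 23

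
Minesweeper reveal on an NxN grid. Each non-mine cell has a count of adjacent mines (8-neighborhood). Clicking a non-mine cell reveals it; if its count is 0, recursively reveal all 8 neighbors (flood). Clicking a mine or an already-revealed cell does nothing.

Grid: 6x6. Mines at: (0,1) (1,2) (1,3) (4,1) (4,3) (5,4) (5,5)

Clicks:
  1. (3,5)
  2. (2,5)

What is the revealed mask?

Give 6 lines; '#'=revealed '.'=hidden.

Click 1 (3,5) count=0: revealed 10 new [(0,4) (0,5) (1,4) (1,5) (2,4) (2,5) (3,4) (3,5) (4,4) (4,5)] -> total=10
Click 2 (2,5) count=0: revealed 0 new [(none)] -> total=10

Answer: ....##
....##
....##
....##
....##
......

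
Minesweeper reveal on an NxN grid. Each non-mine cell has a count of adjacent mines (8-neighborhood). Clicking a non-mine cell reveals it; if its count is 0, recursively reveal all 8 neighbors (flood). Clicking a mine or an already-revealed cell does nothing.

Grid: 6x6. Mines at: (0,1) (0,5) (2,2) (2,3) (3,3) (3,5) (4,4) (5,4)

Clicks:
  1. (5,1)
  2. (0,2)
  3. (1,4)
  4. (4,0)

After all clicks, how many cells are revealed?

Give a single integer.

Click 1 (5,1) count=0: revealed 15 new [(1,0) (1,1) (2,0) (2,1) (3,0) (3,1) (3,2) (4,0) (4,1) (4,2) (4,3) (5,0) (5,1) (5,2) (5,3)] -> total=15
Click 2 (0,2) count=1: revealed 1 new [(0,2)] -> total=16
Click 3 (1,4) count=2: revealed 1 new [(1,4)] -> total=17
Click 4 (4,0) count=0: revealed 0 new [(none)] -> total=17

Answer: 17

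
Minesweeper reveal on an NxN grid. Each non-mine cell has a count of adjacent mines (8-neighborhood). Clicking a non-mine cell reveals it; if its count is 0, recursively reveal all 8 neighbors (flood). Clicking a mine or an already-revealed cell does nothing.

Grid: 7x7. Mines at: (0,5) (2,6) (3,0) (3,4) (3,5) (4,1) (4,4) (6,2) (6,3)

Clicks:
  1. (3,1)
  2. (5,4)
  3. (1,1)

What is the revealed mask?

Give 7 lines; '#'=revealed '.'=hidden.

Click 1 (3,1) count=2: revealed 1 new [(3,1)] -> total=1
Click 2 (5,4) count=2: revealed 1 new [(5,4)] -> total=2
Click 3 (1,1) count=0: revealed 17 new [(0,0) (0,1) (0,2) (0,3) (0,4) (1,0) (1,1) (1,2) (1,3) (1,4) (2,0) (2,1) (2,2) (2,3) (2,4) (3,2) (3,3)] -> total=19

Answer: #####..
#####..
#####..
.###...
.......
....#..
.......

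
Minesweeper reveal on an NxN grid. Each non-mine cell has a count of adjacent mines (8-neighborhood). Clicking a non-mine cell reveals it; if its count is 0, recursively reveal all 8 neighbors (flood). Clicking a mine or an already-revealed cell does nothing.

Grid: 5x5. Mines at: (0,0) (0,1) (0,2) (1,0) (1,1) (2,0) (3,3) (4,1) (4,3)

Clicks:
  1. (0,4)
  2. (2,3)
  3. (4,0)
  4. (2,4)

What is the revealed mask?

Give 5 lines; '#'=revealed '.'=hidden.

Answer: ...##
...##
...##
.....
#....

Derivation:
Click 1 (0,4) count=0: revealed 6 new [(0,3) (0,4) (1,3) (1,4) (2,3) (2,4)] -> total=6
Click 2 (2,3) count=1: revealed 0 new [(none)] -> total=6
Click 3 (4,0) count=1: revealed 1 new [(4,0)] -> total=7
Click 4 (2,4) count=1: revealed 0 new [(none)] -> total=7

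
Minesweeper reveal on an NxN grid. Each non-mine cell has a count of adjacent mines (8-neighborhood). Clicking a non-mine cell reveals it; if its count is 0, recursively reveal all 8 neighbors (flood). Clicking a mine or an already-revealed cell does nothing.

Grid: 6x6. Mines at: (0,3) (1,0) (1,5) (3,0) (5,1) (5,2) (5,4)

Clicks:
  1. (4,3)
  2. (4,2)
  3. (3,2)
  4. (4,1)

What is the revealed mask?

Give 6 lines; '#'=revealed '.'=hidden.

Click 1 (4,3) count=2: revealed 1 new [(4,3)] -> total=1
Click 2 (4,2) count=2: revealed 1 new [(4,2)] -> total=2
Click 3 (3,2) count=0: revealed 17 new [(1,1) (1,2) (1,3) (1,4) (2,1) (2,2) (2,3) (2,4) (2,5) (3,1) (3,2) (3,3) (3,4) (3,5) (4,1) (4,4) (4,5)] -> total=19
Click 4 (4,1) count=3: revealed 0 new [(none)] -> total=19

Answer: ......
.####.
.#####
.#####
.#####
......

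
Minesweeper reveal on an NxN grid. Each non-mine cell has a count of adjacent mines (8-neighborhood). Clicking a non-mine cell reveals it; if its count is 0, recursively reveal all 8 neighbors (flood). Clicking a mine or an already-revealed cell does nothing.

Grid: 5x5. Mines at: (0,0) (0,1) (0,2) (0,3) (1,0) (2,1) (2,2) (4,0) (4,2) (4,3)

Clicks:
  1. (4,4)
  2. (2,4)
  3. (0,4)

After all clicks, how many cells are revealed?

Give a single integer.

Click 1 (4,4) count=1: revealed 1 new [(4,4)] -> total=1
Click 2 (2,4) count=0: revealed 6 new [(1,3) (1,4) (2,3) (2,4) (3,3) (3,4)] -> total=7
Click 3 (0,4) count=1: revealed 1 new [(0,4)] -> total=8

Answer: 8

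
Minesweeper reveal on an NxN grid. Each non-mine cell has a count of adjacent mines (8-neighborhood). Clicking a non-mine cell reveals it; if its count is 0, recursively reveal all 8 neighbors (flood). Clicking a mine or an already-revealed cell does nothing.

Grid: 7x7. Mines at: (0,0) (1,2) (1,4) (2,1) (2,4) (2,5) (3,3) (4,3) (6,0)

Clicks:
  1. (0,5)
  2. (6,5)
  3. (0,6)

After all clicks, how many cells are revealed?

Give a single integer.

Click 1 (0,5) count=1: revealed 1 new [(0,5)] -> total=1
Click 2 (6,5) count=0: revealed 18 new [(3,4) (3,5) (3,6) (4,4) (4,5) (4,6) (5,1) (5,2) (5,3) (5,4) (5,5) (5,6) (6,1) (6,2) (6,3) (6,4) (6,5) (6,6)] -> total=19
Click 3 (0,6) count=0: revealed 3 new [(0,6) (1,5) (1,6)] -> total=22

Answer: 22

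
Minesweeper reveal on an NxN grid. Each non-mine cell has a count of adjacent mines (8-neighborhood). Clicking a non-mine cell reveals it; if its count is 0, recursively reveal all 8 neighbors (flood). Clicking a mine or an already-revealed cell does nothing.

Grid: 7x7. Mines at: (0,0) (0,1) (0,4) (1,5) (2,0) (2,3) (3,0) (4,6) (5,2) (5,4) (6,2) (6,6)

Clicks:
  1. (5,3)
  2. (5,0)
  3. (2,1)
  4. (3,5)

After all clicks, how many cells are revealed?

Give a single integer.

Click 1 (5,3) count=3: revealed 1 new [(5,3)] -> total=1
Click 2 (5,0) count=0: revealed 6 new [(4,0) (4,1) (5,0) (5,1) (6,0) (6,1)] -> total=7
Click 3 (2,1) count=2: revealed 1 new [(2,1)] -> total=8
Click 4 (3,5) count=1: revealed 1 new [(3,5)] -> total=9

Answer: 9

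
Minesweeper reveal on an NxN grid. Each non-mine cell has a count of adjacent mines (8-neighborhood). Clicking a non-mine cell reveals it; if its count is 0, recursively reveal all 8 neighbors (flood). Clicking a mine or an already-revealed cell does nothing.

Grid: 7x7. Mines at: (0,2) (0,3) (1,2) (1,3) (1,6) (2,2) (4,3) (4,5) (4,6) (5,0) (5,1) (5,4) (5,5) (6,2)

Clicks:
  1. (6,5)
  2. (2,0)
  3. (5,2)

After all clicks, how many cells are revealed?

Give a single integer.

Click 1 (6,5) count=2: revealed 1 new [(6,5)] -> total=1
Click 2 (2,0) count=0: revealed 10 new [(0,0) (0,1) (1,0) (1,1) (2,0) (2,1) (3,0) (3,1) (4,0) (4,1)] -> total=11
Click 3 (5,2) count=3: revealed 1 new [(5,2)] -> total=12

Answer: 12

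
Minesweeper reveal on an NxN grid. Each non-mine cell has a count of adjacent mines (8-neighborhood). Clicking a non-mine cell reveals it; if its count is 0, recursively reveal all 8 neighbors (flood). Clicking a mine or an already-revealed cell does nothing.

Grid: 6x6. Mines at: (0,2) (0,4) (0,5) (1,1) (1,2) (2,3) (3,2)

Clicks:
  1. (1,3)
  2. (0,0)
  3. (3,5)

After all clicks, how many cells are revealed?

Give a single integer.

Click 1 (1,3) count=4: revealed 1 new [(1,3)] -> total=1
Click 2 (0,0) count=1: revealed 1 new [(0,0)] -> total=2
Click 3 (3,5) count=0: revealed 23 new [(1,4) (1,5) (2,0) (2,1) (2,4) (2,5) (3,0) (3,1) (3,3) (3,4) (3,5) (4,0) (4,1) (4,2) (4,3) (4,4) (4,5) (5,0) (5,1) (5,2) (5,3) (5,4) (5,5)] -> total=25

Answer: 25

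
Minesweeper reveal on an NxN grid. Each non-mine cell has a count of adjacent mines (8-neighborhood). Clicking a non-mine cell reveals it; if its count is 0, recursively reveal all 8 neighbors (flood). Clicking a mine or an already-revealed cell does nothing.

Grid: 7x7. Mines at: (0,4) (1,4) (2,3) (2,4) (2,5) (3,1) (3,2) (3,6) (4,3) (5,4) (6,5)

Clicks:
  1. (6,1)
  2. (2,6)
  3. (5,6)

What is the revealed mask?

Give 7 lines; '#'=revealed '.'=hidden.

Click 1 (6,1) count=0: revealed 11 new [(4,0) (4,1) (4,2) (5,0) (5,1) (5,2) (5,3) (6,0) (6,1) (6,2) (6,3)] -> total=11
Click 2 (2,6) count=2: revealed 1 new [(2,6)] -> total=12
Click 3 (5,6) count=1: revealed 1 new [(5,6)] -> total=13

Answer: .......
.......
......#
.......
###....
####..#
####...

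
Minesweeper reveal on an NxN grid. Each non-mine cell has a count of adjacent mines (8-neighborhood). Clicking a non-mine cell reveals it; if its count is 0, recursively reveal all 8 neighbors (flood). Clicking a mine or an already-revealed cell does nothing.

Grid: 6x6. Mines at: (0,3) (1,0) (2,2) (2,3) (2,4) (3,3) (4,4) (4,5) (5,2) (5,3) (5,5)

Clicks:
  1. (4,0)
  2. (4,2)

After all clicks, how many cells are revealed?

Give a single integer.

Answer: 9

Derivation:
Click 1 (4,0) count=0: revealed 8 new [(2,0) (2,1) (3,0) (3,1) (4,0) (4,1) (5,0) (5,1)] -> total=8
Click 2 (4,2) count=3: revealed 1 new [(4,2)] -> total=9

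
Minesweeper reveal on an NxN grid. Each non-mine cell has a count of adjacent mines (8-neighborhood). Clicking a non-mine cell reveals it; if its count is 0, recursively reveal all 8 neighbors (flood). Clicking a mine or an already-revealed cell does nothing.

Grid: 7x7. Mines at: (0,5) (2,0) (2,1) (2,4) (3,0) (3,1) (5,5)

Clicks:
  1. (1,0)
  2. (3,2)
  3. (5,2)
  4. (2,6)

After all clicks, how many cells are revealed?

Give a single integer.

Click 1 (1,0) count=2: revealed 1 new [(1,0)] -> total=1
Click 2 (3,2) count=2: revealed 1 new [(3,2)] -> total=2
Click 3 (5,2) count=0: revealed 17 new [(3,3) (3,4) (4,0) (4,1) (4,2) (4,3) (4,4) (5,0) (5,1) (5,2) (5,3) (5,4) (6,0) (6,1) (6,2) (6,3) (6,4)] -> total=19
Click 4 (2,6) count=0: revealed 8 new [(1,5) (1,6) (2,5) (2,6) (3,5) (3,6) (4,5) (4,6)] -> total=27

Answer: 27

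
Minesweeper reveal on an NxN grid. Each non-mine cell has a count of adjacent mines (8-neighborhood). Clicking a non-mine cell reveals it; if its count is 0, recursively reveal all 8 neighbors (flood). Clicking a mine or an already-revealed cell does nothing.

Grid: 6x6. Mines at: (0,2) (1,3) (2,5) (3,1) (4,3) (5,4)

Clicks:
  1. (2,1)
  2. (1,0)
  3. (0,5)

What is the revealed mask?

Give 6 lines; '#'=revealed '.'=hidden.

Answer: ##..##
##..##
##....
......
......
......

Derivation:
Click 1 (2,1) count=1: revealed 1 new [(2,1)] -> total=1
Click 2 (1,0) count=0: revealed 5 new [(0,0) (0,1) (1,0) (1,1) (2,0)] -> total=6
Click 3 (0,5) count=0: revealed 4 new [(0,4) (0,5) (1,4) (1,5)] -> total=10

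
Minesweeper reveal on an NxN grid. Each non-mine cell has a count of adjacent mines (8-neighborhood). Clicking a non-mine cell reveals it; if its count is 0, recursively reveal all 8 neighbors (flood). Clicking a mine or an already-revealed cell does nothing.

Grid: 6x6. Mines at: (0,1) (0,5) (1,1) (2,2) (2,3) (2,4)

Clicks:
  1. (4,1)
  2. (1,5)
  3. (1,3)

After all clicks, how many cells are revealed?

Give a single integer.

Answer: 22

Derivation:
Click 1 (4,1) count=0: revealed 20 new [(2,0) (2,1) (3,0) (3,1) (3,2) (3,3) (3,4) (3,5) (4,0) (4,1) (4,2) (4,3) (4,4) (4,5) (5,0) (5,1) (5,2) (5,3) (5,4) (5,5)] -> total=20
Click 2 (1,5) count=2: revealed 1 new [(1,5)] -> total=21
Click 3 (1,3) count=3: revealed 1 new [(1,3)] -> total=22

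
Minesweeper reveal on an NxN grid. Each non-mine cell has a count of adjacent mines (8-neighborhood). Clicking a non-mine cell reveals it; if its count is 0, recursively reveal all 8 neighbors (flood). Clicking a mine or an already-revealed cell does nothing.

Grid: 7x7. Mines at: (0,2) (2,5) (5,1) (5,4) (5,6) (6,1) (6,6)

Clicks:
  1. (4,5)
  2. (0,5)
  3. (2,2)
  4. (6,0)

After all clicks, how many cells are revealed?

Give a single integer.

Answer: 30

Derivation:
Click 1 (4,5) count=2: revealed 1 new [(4,5)] -> total=1
Click 2 (0,5) count=0: revealed 8 new [(0,3) (0,4) (0,5) (0,6) (1,3) (1,4) (1,5) (1,6)] -> total=9
Click 3 (2,2) count=0: revealed 20 new [(0,0) (0,1) (1,0) (1,1) (1,2) (2,0) (2,1) (2,2) (2,3) (2,4) (3,0) (3,1) (3,2) (3,3) (3,4) (4,0) (4,1) (4,2) (4,3) (4,4)] -> total=29
Click 4 (6,0) count=2: revealed 1 new [(6,0)] -> total=30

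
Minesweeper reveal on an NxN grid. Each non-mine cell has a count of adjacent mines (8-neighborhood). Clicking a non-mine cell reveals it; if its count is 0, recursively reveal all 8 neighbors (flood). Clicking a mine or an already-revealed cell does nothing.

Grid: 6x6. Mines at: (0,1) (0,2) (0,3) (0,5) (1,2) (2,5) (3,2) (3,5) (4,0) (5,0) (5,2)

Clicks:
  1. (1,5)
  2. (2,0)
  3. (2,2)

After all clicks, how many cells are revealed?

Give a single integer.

Click 1 (1,5) count=2: revealed 1 new [(1,5)] -> total=1
Click 2 (2,0) count=0: revealed 6 new [(1,0) (1,1) (2,0) (2,1) (3,0) (3,1)] -> total=7
Click 3 (2,2) count=2: revealed 1 new [(2,2)] -> total=8

Answer: 8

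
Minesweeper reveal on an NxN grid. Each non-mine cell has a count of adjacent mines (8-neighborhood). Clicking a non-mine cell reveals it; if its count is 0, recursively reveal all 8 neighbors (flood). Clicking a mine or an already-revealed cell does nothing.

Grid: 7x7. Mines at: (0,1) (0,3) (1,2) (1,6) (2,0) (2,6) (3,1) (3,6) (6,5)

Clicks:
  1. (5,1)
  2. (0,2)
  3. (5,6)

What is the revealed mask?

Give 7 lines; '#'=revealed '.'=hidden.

Answer: ..#....
...###.
..####.
..####.
######.
#######
#####..

Derivation:
Click 1 (5,1) count=0: revealed 28 new [(1,3) (1,4) (1,5) (2,2) (2,3) (2,4) (2,5) (3,2) (3,3) (3,4) (3,5) (4,0) (4,1) (4,2) (4,3) (4,4) (4,5) (5,0) (5,1) (5,2) (5,3) (5,4) (5,5) (6,0) (6,1) (6,2) (6,3) (6,4)] -> total=28
Click 2 (0,2) count=3: revealed 1 new [(0,2)] -> total=29
Click 3 (5,6) count=1: revealed 1 new [(5,6)] -> total=30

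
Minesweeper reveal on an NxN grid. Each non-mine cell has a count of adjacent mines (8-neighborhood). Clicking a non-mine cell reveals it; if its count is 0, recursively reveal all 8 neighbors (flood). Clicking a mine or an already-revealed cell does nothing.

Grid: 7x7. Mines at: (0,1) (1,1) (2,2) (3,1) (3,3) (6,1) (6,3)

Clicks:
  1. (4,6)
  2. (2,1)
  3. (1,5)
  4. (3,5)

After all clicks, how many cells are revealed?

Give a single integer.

Click 1 (4,6) count=0: revealed 26 new [(0,2) (0,3) (0,4) (0,5) (0,6) (1,2) (1,3) (1,4) (1,5) (1,6) (2,3) (2,4) (2,5) (2,6) (3,4) (3,5) (3,6) (4,4) (4,5) (4,6) (5,4) (5,5) (5,6) (6,4) (6,5) (6,6)] -> total=26
Click 2 (2,1) count=3: revealed 1 new [(2,1)] -> total=27
Click 3 (1,5) count=0: revealed 0 new [(none)] -> total=27
Click 4 (3,5) count=0: revealed 0 new [(none)] -> total=27

Answer: 27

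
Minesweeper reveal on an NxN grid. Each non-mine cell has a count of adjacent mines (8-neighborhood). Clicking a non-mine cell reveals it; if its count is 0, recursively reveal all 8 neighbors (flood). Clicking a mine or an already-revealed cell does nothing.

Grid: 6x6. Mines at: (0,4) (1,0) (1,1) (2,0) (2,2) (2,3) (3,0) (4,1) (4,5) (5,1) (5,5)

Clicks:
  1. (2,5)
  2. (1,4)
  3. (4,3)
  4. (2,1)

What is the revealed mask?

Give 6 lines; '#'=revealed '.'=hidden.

Answer: ......
....##
.#..##
..####
..###.
..###.

Derivation:
Click 1 (2,5) count=0: revealed 6 new [(1,4) (1,5) (2,4) (2,5) (3,4) (3,5)] -> total=6
Click 2 (1,4) count=2: revealed 0 new [(none)] -> total=6
Click 3 (4,3) count=0: revealed 8 new [(3,2) (3,3) (4,2) (4,3) (4,4) (5,2) (5,3) (5,4)] -> total=14
Click 4 (2,1) count=5: revealed 1 new [(2,1)] -> total=15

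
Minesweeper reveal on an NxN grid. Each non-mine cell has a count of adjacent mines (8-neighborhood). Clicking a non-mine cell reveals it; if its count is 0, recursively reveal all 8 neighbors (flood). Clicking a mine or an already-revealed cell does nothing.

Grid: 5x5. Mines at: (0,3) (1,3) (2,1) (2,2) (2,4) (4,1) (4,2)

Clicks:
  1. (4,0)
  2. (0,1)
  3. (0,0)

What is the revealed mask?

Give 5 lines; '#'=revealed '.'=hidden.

Answer: ###..
###..
.....
.....
#....

Derivation:
Click 1 (4,0) count=1: revealed 1 new [(4,0)] -> total=1
Click 2 (0,1) count=0: revealed 6 new [(0,0) (0,1) (0,2) (1,0) (1,1) (1,2)] -> total=7
Click 3 (0,0) count=0: revealed 0 new [(none)] -> total=7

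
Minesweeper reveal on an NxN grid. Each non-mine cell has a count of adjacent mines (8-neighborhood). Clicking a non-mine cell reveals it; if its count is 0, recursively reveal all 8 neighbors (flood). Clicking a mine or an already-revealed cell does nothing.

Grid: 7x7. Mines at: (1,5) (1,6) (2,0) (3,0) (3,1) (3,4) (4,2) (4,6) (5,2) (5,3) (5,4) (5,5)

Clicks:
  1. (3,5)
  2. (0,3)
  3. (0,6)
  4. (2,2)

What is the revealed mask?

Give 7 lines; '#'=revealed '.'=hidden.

Answer: #####.#
#####..
.####..
.....#.
.......
.......
.......

Derivation:
Click 1 (3,5) count=2: revealed 1 new [(3,5)] -> total=1
Click 2 (0,3) count=0: revealed 14 new [(0,0) (0,1) (0,2) (0,3) (0,4) (1,0) (1,1) (1,2) (1,3) (1,4) (2,1) (2,2) (2,3) (2,4)] -> total=15
Click 3 (0,6) count=2: revealed 1 new [(0,6)] -> total=16
Click 4 (2,2) count=1: revealed 0 new [(none)] -> total=16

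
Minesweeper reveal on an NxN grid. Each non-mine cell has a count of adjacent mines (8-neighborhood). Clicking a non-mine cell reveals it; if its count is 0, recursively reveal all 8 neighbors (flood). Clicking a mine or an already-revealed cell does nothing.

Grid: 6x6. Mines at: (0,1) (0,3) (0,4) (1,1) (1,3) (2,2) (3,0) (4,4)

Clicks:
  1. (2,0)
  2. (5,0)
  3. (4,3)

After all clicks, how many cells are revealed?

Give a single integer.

Click 1 (2,0) count=2: revealed 1 new [(2,0)] -> total=1
Click 2 (5,0) count=0: revealed 11 new [(3,1) (3,2) (3,3) (4,0) (4,1) (4,2) (4,3) (5,0) (5,1) (5,2) (5,3)] -> total=12
Click 3 (4,3) count=1: revealed 0 new [(none)] -> total=12

Answer: 12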